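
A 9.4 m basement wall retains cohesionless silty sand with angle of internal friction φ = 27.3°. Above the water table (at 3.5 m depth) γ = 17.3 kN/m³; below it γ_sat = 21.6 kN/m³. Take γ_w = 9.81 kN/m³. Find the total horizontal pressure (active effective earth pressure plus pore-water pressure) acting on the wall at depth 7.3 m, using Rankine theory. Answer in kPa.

K_a = (1 − sin φ)/(1 + sin φ) = 0.3711.
γ' = 21.6 − 9.81 = 11.79 kN/m³.
Effective vertical stress at 7.3 m: σ'_v = 17.3×3.5 + 11.79×3.80 = 105.4 kPa.
σ'_h = K_a σ'_v = 0.3711 × 105.4 = 39.10 kPa; u = γ_w × 3.80 = 37.28 kPa.
Total σ_h = 39.10 + 37.28 = 76.38 kPa.

76.4 kPa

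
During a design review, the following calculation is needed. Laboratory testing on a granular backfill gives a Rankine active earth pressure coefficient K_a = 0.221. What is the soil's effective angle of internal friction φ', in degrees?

39.6°

K_a = tan²(45° − φ/2) ⇒ 45° − φ/2 = arctan(√0.221) = 25.18°.
φ = 2(45° − 25.18°) = 39.64°.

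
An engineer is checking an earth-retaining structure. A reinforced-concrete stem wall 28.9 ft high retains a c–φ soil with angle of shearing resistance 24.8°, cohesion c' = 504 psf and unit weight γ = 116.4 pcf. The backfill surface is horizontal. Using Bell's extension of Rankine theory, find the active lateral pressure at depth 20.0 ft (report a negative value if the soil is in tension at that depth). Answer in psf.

307 psf

K_a = (1 − sin φ)/(1 + sin φ) = 0.4090.
σ_a = K_a γ z − 2c√K_a = 0.4090×116.4×20.0 − 2×504×0.6395 = 307.5 psf.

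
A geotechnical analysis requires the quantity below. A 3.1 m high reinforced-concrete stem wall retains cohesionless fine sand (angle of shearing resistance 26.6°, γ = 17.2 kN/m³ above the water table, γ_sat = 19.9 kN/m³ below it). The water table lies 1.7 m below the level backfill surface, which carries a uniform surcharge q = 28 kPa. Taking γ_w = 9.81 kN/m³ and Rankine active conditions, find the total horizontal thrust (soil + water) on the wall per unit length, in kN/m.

K_a = tan²(45° − φ/2) = 0.3814.
γ' = 19.9 − 9.81 = 10.09 kN/m³. h₂ = H − d_w = 1.4 m.
σ'_h: at surface K_a·q = 10.68; at WT K_a(q+γd_w) = 21.83; at base K_a(q+γd_w+γ'h₂) = 27.22 kPa.
P₁ = ½(10.68+21.83)×1.7 = 27.64; P₂ = ½(21.83+27.22)×1.4 = 34.34; P_w = ½γ_w h₂² = 9.614.
Total = 27.64+34.34+9.614 = 71.59 kN/m.

71.6 kN/m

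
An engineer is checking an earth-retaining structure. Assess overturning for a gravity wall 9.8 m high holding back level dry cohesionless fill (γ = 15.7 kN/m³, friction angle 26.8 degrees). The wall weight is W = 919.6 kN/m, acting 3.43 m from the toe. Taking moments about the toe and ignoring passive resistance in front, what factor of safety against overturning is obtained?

3.38

K_a = tan²(45° − 26.8°/2) = 0.3785.
P_a = ½K_aγH² = 0.5×0.3785×15.7×9.8² = 285.3 kN/m, acting at H/3 = 3.267 m above the base.
Overturning moment M_o = P_a × H/3 = 285.3 × 3.267 = 932.1.
Resisting moment M_r = W × 3.43 = 919.6 × 3.43 = 3154.
FS_overturning = M_r/M_o = 3154/932.1 = 3.384.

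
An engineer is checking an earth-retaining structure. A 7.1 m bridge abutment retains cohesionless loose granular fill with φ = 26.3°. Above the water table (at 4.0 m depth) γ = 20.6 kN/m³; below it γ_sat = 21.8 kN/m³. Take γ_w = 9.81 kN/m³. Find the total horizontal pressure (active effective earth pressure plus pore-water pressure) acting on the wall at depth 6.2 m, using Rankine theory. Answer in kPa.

63.6 kPa

K_a = (1 − sin φ)/(1 + sin φ) = 0.3859.
γ' = 21.8 − 9.81 = 11.99 kN/m³.
Effective vertical stress at 6.2 m: σ'_v = 20.6×4.0 + 11.99×2.20 = 108.8 kPa.
σ'_h = K_a σ'_v = 0.3859 × 108.8 = 41.98 kPa; u = γ_w × 2.20 = 21.58 kPa.
Total σ_h = 41.98 + 21.58 = 63.56 kPa.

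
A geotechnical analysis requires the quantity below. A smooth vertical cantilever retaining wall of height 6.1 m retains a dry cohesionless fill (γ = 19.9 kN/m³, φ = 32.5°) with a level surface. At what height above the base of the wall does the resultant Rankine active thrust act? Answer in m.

2.03 m

K_a = 0.3010.
The pressure distribution is triangular, so the resultant acts at H/3 above the base = 6.1/3 = 2.033 m.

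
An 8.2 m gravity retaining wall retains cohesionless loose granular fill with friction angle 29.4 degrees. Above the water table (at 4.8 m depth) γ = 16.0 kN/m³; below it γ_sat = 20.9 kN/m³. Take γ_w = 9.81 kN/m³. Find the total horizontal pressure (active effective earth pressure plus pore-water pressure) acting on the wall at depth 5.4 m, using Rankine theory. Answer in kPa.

K_a = (1 − sin φ)/(1 + sin φ) = 0.3415.
γ' = 20.9 − 9.81 = 11.09 kN/m³.
Effective vertical stress at 5.4 m: σ'_v = 16.0×4.8 + 11.09×0.600 = 83.45 kPa.
σ'_h = K_a σ'_v = 0.3415 × 83.45 = 28.50 kPa; u = γ_w × 0.600 = 5.886 kPa.
Total σ_h = 28.50 + 5.886 = 34.38 kPa.

34.4 kPa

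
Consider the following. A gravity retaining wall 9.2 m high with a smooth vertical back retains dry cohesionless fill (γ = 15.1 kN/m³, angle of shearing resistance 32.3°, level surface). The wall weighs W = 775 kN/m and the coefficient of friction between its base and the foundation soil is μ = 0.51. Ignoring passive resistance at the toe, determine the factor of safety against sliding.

K_a = tan²(45° − 32.3°/2) = 0.3035.
P_a = ½K_aγH² = 0.5×0.3035×15.1×9.2² = 193.9 kN/m, acting at H/3 = 3.067 m above the base.
FS_sliding = μW / P_a = 0.51×775 / 193.9 = 2.038.

2.04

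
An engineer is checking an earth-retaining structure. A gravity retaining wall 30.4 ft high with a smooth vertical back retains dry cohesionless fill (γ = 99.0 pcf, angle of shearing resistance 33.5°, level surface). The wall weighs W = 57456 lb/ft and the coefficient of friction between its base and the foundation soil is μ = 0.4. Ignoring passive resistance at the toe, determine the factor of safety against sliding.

1.74

K_a = tan²(45° − 33.5°/2) = 0.2887.
P_a = ½K_aγH² = 0.5×0.2887×99.0×30.4² = 13210 lb/ft, acting at H/3 = 10.13 ft above the base.
FS_sliding = μW / P_a = 0.4×57456 / 13210 = 1.740.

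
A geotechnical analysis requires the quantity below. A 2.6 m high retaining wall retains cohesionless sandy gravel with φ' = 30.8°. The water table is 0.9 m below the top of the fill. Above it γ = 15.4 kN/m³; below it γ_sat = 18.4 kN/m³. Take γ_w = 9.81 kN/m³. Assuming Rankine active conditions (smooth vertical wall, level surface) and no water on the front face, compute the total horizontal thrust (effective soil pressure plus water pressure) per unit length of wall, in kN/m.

27.8 kN/m

K_a = tan²(45° − φ/2) = 0.3227.
γ' = 18.4 − 9.81 = 8.590 kN/m³. Depth below WT = 1.7 m.
σ'_h at WT = K_a γ d_w = 4.473 kPa; at base = 4.473 + K_a γ' × 1.7 = 9.185 kPa.
P₁ (0–0.9 m) = ½×4.473×0.9 = 2.013. P₂ (0.9–2.6 m) = ½(4.473+9.185)×1.7 = 11.61.
P_w = ½ γ_w h₂² = 0.5×9.81×1.7² = 14.18. Total = 2.013+11.61+14.18 = 27.80 kN/m.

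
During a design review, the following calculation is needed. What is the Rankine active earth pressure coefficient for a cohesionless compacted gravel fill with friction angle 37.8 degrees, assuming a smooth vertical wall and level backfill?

K_a = (1 − sin φ)/(1 + sin φ) = (1 − sin 37.8°)/(1 + sin 37.8°) = 0.2400.

0.240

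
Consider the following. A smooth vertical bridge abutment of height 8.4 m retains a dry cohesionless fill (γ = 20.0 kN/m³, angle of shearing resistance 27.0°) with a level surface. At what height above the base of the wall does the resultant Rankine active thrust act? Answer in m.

K_a = 0.3755.
The pressure distribution is triangular, so the resultant acts at H/3 above the base = 8.4/3 = 2.800 m.

2.80 m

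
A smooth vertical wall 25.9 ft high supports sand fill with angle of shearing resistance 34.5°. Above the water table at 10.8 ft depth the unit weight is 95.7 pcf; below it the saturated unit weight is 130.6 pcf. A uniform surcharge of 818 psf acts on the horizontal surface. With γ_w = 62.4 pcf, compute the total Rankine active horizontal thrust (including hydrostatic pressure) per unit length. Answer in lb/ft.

21000 lb/ft

K_a = tan²(45° − φ/2) = 0.2768.
γ' = 130.6 − 62.4 = 68.20 pcf. h₂ = H − d_w = 15.1 ft.
σ'_h: at surface K_a·q = 226.4; at WT K_a(q+γd_w) = 512.5; at base K_a(q+γd_w+γ'h₂) = 797.6 psf.
P₁ = ½(226.4+512.5)×10.8 = 3990; P₂ = ½(512.5+797.6)×15.1 = 9891; P_w = ½γ_w h₂² = 7114.
Total = 3990+9891+7114 = 21000 lb/ft.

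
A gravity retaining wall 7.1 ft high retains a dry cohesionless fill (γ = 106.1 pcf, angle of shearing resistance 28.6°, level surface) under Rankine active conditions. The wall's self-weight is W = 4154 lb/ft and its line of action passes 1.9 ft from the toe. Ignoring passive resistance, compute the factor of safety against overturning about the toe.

3.54

K_a = tan²(45° − 28.6°/2) = 0.3525.
P_a = ½K_aγH² = 0.5×0.3525×106.1×7.1² = 942.8 lb/ft, acting at H/3 = 2.367 ft above the base.
Overturning moment M_o = P_a × H/3 = 942.8 × 2.367 = 2231.
Resisting moment M_r = W × 1.9 = 4154 × 1.9 = 7893.
FS_overturning = M_r/M_o = 7893/2231 = 3.537.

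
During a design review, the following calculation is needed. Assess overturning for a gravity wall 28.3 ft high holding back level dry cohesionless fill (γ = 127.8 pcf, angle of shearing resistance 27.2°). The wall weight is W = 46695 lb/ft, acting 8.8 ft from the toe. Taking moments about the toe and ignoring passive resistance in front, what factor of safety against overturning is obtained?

2.28

K_a = tan²(45° − 27.2°/2) = 0.3726.
P_a = ½K_aγH² = 0.5×0.3726×127.8×28.3² = 19070 lb/ft, acting at H/3 = 9.433 ft above the base.
Overturning moment M_o = P_a × H/3 = 19070 × 9.433 = 179900.
Resisting moment M_r = W × 8.8 = 46695 × 8.8 = 410900.
FS_overturning = M_r/M_o = 410900/179900 = 2.284.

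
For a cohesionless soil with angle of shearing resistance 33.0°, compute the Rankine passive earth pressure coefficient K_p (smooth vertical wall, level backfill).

3.39

K_p = (1 + sin φ)/(1 − sin φ) = tan²(45° + 33.0°/2) = 3.392.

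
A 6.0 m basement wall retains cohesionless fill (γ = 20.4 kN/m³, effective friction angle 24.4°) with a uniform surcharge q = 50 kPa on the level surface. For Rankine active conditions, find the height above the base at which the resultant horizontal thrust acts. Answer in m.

2.45 m

K_a = 0.4153.
Triangular part P₁ = ½K_aγH² = 152.5 at H/3 = 2.000 m; rectangular part P₂ = K_a q H = 124.6 at H/2 = 3.000 m.
ȳ = (P₁·2.000 + P₂·3.000)/(P₁+P₂) = 2.450 m.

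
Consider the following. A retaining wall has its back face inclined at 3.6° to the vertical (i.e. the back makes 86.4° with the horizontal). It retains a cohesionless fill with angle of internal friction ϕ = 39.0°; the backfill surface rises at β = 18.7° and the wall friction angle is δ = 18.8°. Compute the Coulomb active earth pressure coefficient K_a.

K_a = sin²(α+φ) / [sin²α · sin(α−δ) · (1 + √{sin(φ+δ)sin(φ−β) / (sin(α−δ)sin(α+β))})²].
With α = 86.4°, φ = 39.0°, δ = 18.8°, β = 18.7°: K_a = 0.2914.

0.291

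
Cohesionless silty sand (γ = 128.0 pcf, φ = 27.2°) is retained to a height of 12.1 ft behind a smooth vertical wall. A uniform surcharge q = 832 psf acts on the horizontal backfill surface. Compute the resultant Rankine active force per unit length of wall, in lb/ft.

K_a = tan²(45° − φ/2) = 0.3726.
Soil triangle: ½ K_a γ H² = 0.5×0.3726×128.0×12.1² = 3491 lb/ft.
Surcharge rectangle: K_a q H = 0.3726×832×12.1 = 3751 lb/ft.
Total = 3491 + 3751 = 7242 lb/ft.

7240 lb/ft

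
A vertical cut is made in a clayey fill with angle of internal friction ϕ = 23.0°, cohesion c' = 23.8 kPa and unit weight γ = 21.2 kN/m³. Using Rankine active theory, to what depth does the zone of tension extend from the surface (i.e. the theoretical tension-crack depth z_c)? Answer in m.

K_a = tan²(45° − 23.0°/2) = 0.4381; √K_a = 0.6619.
The active pressure is zero where K_a γ z = 2c√K_a, so z_c = 2c/(γ√K_a) = 2×23.8/(21.2×0.6619) = 3.392 m.

3.39 m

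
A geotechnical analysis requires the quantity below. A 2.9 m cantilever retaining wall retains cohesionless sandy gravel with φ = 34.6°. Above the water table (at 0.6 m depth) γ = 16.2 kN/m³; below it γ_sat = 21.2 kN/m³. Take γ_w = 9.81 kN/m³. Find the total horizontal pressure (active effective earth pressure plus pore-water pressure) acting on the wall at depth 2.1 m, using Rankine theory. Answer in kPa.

22.1 kPa

K_a = (1 − sin φ)/(1 + sin φ) = 0.2756.
γ' = 21.2 − 9.81 = 11.39 kN/m³.
Effective vertical stress at 2.1 m: σ'_v = 16.2×0.6 + 11.39×1.50 = 26.80 kPa.
σ'_h = K_a σ'_v = 0.2756 × 26.80 = 7.388 kPa; u = γ_w × 1.50 = 14.71 kPa.
Total σ_h = 7.388 + 14.71 = 22.10 kPa.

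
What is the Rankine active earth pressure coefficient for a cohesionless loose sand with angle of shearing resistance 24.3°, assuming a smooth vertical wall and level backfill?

K_a = (1 − sin φ)/(1 + sin φ) = (1 − sin 24.3°)/(1 + sin 24.3°) = 0.4169.

0.417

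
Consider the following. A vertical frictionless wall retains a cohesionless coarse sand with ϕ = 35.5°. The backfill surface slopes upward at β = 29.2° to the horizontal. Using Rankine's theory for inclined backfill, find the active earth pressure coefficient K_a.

K_a = cos β · (cos β − √(cos²β − cos²φ)) / (cos β + √(cos²β − cos²φ)).
cos β = 0.8729, cos φ = 0.8141, √(cos²β − cos²φ) = 0.3150.
K_a = 0.8729 × (0.8729 − 0.3150)/(0.8729 + 0.3150) = 0.4100.

0.410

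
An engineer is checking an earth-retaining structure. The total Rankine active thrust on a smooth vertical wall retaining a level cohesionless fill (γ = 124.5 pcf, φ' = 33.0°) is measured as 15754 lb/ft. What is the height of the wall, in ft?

K_a = 0.2948. P_a = ½ K_a γ H² ⇒ H = √(2P_a/(K_a γ)).
H = √(2×15754/(0.2948×124.5)) = 29.30 ft.

29.3 ft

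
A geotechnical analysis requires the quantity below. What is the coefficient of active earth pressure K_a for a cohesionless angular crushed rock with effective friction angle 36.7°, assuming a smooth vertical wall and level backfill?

K_a = (1 − sin φ)/(1 + sin φ) = (1 − sin 36.7°)/(1 + sin 36.7°) = 0.2519.

0.252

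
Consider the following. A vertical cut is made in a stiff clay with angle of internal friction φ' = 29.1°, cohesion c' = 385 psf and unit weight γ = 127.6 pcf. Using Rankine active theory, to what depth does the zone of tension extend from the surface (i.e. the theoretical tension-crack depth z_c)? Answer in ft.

10.3 ft

K_a = tan²(45° − 29.1°/2) = 0.3456; √K_a = 0.5879.
The active pressure is zero where K_a γ z = 2c√K_a, so z_c = 2c/(γ√K_a) = 2×385/(127.6×0.5879) = 10.26 ft.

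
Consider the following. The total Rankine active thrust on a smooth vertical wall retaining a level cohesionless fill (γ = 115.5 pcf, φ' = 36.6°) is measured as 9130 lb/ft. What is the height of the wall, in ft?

K_a = 0.2530. P_a = ½ K_a γ H² ⇒ H = √(2P_a/(K_a γ)).
H = √(2×9130/(0.2530×115.5)) = 25.00 ft.

25.0 ft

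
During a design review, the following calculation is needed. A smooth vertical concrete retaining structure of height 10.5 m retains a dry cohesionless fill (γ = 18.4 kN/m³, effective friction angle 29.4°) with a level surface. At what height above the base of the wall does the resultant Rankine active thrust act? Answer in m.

3.50 m

K_a = 0.3415.
The pressure distribution is triangular, so the resultant acts at H/3 above the base = 10.5/3 = 3.500 m.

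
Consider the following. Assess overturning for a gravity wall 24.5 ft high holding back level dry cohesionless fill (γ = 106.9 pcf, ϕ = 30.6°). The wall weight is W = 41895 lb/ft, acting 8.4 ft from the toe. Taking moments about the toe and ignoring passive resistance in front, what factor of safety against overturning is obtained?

K_a = tan²(45° − 30.6°/2) = 0.3253.
P_a = ½K_aγH² = 0.5×0.3253×106.9×24.5² = 10440 lb/ft, acting at H/3 = 8.167 ft above the base.
Overturning moment M_o = P_a × H/3 = 10440 × 8.167 = 85240.
Resisting moment M_r = W × 8.4 = 41895 × 8.4 = 351900.
FS_overturning = M_r/M_o = 351900/85240 = 4.128.

4.13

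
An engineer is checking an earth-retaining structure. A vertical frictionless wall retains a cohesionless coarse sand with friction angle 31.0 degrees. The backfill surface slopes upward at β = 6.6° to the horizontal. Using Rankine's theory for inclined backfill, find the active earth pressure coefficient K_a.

0.326

K_a = cos β · (cos β − √(cos²β − cos²φ)) / (cos β + √(cos²β − cos²φ)).
cos β = 0.9934, cos φ = 0.8572, √(cos²β − cos²φ) = 0.5020.
K_a = 0.9934 × (0.9934 − 0.5020)/(0.9934 + 0.5020) = 0.3264.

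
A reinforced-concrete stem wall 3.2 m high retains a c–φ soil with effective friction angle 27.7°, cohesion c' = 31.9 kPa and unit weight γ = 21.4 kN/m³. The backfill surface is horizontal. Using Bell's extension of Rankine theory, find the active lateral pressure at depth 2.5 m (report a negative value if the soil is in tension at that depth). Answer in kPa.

K_a = (1 − sin φ)/(1 + sin φ) = 0.3653.
σ_a = K_a γ z − 2c√K_a = 0.3653×21.4×2.5 − 2×31.9×0.6044 = -19.02 kPa.

-19.0 kPa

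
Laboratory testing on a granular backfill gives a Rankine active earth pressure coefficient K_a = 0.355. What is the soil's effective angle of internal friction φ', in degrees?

28.4°

K_a = tan²(45° − φ/2) ⇒ 45° − φ/2 = arctan(√0.355) = 30.79°.
φ = 2(45° − 30.79°) = 28.43°.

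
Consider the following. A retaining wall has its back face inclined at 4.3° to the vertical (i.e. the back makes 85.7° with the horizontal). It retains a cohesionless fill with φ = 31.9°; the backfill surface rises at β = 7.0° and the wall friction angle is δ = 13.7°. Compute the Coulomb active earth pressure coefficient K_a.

K_a = sin²(α+φ) / [sin²α · sin(α−δ) · (1 + √{sin(φ+δ)sin(φ−β) / (sin(α−δ)sin(α+β))})²].
With α = 85.7°, φ = 31.9°, δ = 13.7°, β = 7.0°: K_a = 0.3401.

0.340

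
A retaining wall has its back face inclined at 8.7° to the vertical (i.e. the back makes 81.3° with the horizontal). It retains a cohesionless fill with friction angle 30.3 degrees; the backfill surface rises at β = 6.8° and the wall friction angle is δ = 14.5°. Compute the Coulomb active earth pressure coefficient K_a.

0.399

K_a = sin²(α+φ) / [sin²α · sin(α−δ) · (1 + √{sin(φ+δ)sin(φ−β) / (sin(α−δ)sin(α+β))})²].
With α = 81.3°, φ = 30.3°, δ = 14.5°, β = 6.8°: K_a = 0.3991.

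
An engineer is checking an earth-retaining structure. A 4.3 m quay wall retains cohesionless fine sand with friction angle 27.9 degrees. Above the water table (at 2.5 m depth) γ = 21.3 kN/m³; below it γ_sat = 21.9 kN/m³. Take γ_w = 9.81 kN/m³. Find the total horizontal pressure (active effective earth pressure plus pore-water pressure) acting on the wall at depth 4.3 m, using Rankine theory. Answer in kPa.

44.8 kPa

K_a = (1 − sin φ)/(1 + sin φ) = 0.3625.
γ' = 21.9 − 9.81 = 12.09 kN/m³.
Effective vertical stress at 4.3 m: σ'_v = 21.3×2.5 + 12.09×1.80 = 75.01 kPa.
σ'_h = K_a σ'_v = 0.3625 × 75.01 = 27.19 kPa; u = γ_w × 1.80 = 17.66 kPa.
Total σ_h = 27.19 + 17.66 = 44.85 kPa.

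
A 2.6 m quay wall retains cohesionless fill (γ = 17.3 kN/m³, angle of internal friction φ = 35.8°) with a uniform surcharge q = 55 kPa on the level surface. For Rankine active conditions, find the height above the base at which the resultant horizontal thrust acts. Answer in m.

1.17 m

K_a = 0.2619.
Triangular part P₁ = ½K_aγH² = 15.31 at H/3 = 0.8667 m; rectangular part P₂ = K_a q H = 37.45 at H/2 = 1.300 m.
ȳ = (P₁·0.8667 + P₂·1.300)/(P₁+P₂) = 1.174 m.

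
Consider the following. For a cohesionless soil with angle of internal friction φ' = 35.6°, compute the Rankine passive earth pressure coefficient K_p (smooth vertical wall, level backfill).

3.79

K_p = (1 + sin φ)/(1 − sin φ) = tan²(45° + 35.6°/2) = 3.786.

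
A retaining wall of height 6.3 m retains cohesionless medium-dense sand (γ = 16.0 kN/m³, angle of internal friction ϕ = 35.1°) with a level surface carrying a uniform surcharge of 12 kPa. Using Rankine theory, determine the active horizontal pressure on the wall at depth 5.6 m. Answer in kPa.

27.4 kPa

K_a = (1 − sin φ)/(1 + sin φ) = 0.2698.
σ_v = γz + q = 16.0 × 5.6 + 12 = 101.6 kPa.
σ_h = K_a σ_v = 0.2698 × 101.6 = 27.42 kPa.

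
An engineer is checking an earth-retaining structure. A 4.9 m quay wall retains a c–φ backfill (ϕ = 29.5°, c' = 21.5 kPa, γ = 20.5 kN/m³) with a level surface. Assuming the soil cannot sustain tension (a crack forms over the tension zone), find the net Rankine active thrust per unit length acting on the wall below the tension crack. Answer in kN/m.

K_a = 0.3401; √K_a = 0.5832.
Tension-crack depth z_c = 2c/(γ√K_a) = 2×21.5/(20.5×0.5832) = 3.597 m.
σ_a at base = K_a γ H − 2c√K_a = 0.3401×20.5×4.9 − 2×21.5×0.5832 = 9.086 kPa.
P_a = ½ × 9.086 × (H − z_c) = 0.5×9.086×1.303 = 5.921 kN/m.

5.92 kN/m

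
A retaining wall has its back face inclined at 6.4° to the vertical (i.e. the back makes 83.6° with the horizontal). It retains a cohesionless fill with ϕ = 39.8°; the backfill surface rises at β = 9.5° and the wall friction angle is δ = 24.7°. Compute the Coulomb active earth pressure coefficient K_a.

K_a = sin²(α+φ) / [sin²α · sin(α−δ) · (1 + √{sin(φ+δ)sin(φ−β) / (sin(α−δ)sin(α+β))})²].
With α = 83.6°, φ = 39.8°, δ = 24.7°, β = 9.5°: K_a = 0.2755.

0.275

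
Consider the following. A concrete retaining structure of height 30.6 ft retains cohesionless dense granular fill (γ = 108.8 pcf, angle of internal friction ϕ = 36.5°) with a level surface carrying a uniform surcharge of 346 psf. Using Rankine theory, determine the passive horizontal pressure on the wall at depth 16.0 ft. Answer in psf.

8210 psf

K_p = (1 + sin φ)/(1 − sin φ) = 3.936.
σ_v = γz + q = 108.8 × 16.0 + 346 = 2087 psf.
σ_h = K_p σ_v = 3.936 × 2087 = 8214 psf.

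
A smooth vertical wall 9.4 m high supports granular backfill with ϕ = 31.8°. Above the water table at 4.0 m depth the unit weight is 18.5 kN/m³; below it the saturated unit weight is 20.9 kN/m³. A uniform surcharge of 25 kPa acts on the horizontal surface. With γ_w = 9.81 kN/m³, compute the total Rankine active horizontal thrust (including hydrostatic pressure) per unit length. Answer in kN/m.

K_a = tan²(45° − φ/2) = 0.3098.
γ' = 20.9 − 9.81 = 11.09 kN/m³. h₂ = H − d_w = 5.4 m.
σ'_h: at surface K_a·q = 7.745; at WT K_a(q+γd_w) = 30.67; at base K_a(q+γd_w+γ'h₂) = 49.22 kPa.
P₁ = ½(7.745+30.67)×4.0 = 76.83; P₂ = ½(30.67+49.22)×5.4 = 215.7; P_w = ½γ_w h₂² = 143.0.
Total = 76.83+215.7+143.0 = 435.6 kN/m.

436 kN/m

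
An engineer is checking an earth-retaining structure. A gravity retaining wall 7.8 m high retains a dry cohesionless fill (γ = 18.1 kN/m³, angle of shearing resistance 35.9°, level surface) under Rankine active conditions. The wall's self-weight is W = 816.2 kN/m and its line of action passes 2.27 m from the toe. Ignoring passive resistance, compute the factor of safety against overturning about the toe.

K_a = tan²(45° − 35.9°/2) = 0.2607.
P_a = ½K_aγH² = 0.5×0.2607×18.1×7.8² = 143.6 kN/m, acting at H/3 = 2.600 m above the base.
Overturning moment M_o = P_a × H/3 = 143.6 × 2.600 = 373.3.
Resisting moment M_r = W × 2.27 = 816.2 × 2.27 = 1853.
FS_overturning = M_r/M_o = 1853/373.3 = 4.964.

4.96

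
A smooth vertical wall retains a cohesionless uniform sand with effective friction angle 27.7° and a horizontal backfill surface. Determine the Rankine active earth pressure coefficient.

0.365

K_a = (1 − sin φ)/(1 + sin φ) = (1 − sin 27.7°)/(1 + sin 27.7°) = 0.3653.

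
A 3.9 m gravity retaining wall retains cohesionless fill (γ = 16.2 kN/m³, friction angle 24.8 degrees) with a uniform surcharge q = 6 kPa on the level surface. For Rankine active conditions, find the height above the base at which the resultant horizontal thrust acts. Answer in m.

1.40 m

K_a = 0.4090.
Triangular part P₁ = ½K_aγH² = 50.39 at H/3 = 1.300 m; rectangular part P₂ = K_a q H = 9.570 at H/2 = 1.950 m.
ȳ = (P₁·1.300 + P₂·1.950)/(P₁+P₂) = 1.404 m.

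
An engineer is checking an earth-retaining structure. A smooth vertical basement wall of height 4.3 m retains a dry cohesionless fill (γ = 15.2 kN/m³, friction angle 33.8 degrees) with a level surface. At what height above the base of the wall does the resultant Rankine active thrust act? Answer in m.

K_a = 0.2851.
The pressure distribution is triangular, so the resultant acts at H/3 above the base = 4.3/3 = 1.433 m.

1.43 m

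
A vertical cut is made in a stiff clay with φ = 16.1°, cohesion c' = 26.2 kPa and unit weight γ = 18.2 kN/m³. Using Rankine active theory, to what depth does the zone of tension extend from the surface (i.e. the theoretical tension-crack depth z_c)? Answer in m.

3.83 m

K_a = tan²(45° − 16.1°/2) = 0.5658; √K_a = 0.7522.
The active pressure is zero where K_a γ z = 2c√K_a, so z_c = 2c/(γ√K_a) = 2×26.2/(18.2×0.7522) = 3.828 m.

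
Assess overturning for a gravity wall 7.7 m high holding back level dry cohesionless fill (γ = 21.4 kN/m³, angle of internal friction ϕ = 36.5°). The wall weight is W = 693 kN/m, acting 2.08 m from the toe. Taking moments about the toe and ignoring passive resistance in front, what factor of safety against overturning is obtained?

3.48

K_a = tan²(45° − 36.5°/2) = 0.2541.
P_a = ½K_aγH² = 0.5×0.2541×21.4×7.7² = 161.2 kN/m, acting at H/3 = 2.567 m above the base.
Overturning moment M_o = P_a × H/3 = 161.2 × 2.567 = 413.7.
Resisting moment M_r = W × 2.08 = 693 × 2.08 = 1441.
FS_overturning = M_r/M_o = 1441/413.7 = 3.484.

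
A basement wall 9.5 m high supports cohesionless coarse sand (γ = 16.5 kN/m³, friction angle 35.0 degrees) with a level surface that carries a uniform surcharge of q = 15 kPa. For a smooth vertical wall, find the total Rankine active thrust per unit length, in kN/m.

240 kN/m

K_a = tan²(45° − φ/2) = 0.2710.
Soil triangle: ½ K_a γ H² = 0.5×0.2710×16.5×9.5² = 201.8 kN/m.
Surcharge rectangle: K_a q H = 0.2710×15×9.5 = 38.62 kN/m.
Total = 201.8 + 38.62 = 240.4 kN/m.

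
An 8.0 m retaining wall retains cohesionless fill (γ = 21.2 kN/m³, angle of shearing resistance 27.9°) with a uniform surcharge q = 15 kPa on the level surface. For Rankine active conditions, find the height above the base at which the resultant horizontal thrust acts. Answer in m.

2.87 m

K_a = 0.3625.
Triangular part P₁ = ½K_aγH² = 245.9 at H/3 = 2.667 m; rectangular part P₂ = K_a q H = 43.50 at H/2 = 4.000 m.
ȳ = (P₁·2.667 + P₂·4.000)/(P₁+P₂) = 2.867 m.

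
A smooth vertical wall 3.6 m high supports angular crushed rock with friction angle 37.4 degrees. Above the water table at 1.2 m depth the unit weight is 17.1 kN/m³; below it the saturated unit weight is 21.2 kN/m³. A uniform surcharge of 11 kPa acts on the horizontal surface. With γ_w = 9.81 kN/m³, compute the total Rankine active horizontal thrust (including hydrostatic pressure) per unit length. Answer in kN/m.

61.0 kN/m

K_a = tan²(45° − φ/2) = 0.2443.
γ' = 21.2 − 9.81 = 11.39 kN/m³. h₂ = H − d_w = 2.4 m.
σ'_h: at surface K_a·q = 2.687; at WT K_a(q+γd_w) = 7.699; at base K_a(q+γd_w+γ'h₂) = 14.38 kPa.
P₁ = ½(2.687+7.699)×1.2 = 6.232; P₂ = ½(7.699+14.38)×2.4 = 26.49; P_w = ½γ_w h₂² = 28.25.
Total = 6.232+26.49+28.25 = 60.98 kN/m.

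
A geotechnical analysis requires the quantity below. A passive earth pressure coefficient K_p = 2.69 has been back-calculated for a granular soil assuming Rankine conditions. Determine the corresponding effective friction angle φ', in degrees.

27.3°

K_p = (1+sin φ)/(1−sin φ) ⇒ sin φ = (K_p − 1)/(K_p + 1) = 0.4580.
φ = arcsin(0.4580) = 27.26°.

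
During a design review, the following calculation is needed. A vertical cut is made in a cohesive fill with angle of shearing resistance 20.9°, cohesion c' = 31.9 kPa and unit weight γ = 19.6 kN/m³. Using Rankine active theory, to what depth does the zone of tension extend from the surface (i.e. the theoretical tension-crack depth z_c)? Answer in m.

4.73 m

K_a = tan²(45° − 20.9°/2) = 0.4741; √K_a = 0.6886.
The active pressure is zero where K_a γ z = 2c√K_a, so z_c = 2c/(γ√K_a) = 2×31.9/(19.6×0.6886) = 4.727 m.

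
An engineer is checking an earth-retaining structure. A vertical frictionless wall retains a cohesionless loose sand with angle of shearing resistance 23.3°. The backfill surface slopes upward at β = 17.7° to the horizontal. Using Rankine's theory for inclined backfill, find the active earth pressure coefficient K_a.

0.553

K_a = cos β · (cos β − √(cos²β − cos²φ)) / (cos β + √(cos²β − cos²φ)).
cos β = 0.9527, cos φ = 0.9184, √(cos²β − cos²φ) = 0.2530.
K_a = 0.9527 × (0.9527 − 0.2530)/(0.9527 + 0.2530) = 0.5528.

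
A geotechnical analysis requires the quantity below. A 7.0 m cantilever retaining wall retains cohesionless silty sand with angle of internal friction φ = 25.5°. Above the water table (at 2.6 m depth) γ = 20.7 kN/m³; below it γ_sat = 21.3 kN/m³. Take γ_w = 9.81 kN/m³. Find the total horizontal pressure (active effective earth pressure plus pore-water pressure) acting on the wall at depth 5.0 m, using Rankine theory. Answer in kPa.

K_a = (1 − sin φ)/(1 + sin φ) = 0.3981.
γ' = 21.3 − 9.81 = 11.49 kN/m³.
Effective vertical stress at 5.0 m: σ'_v = 20.7×2.6 + 11.49×2.40 = 81.40 kPa.
σ'_h = K_a σ'_v = 0.3981 × 81.40 = 32.40 kPa; u = γ_w × 2.40 = 23.54 kPa.
Total σ_h = 32.40 + 23.54 = 55.95 kPa.

55.9 kPa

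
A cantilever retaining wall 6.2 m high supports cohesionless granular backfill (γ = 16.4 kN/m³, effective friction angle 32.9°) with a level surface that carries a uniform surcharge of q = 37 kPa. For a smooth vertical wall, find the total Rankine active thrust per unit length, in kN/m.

K_a = tan²(45° − φ/2) = 0.2960.
Soil triangle: ½ K_a γ H² = 0.5×0.2960×16.4×6.2² = 93.31 kN/m.
Surcharge rectangle: K_a q H = 0.2960×37×6.2 = 67.91 kN/m.
Total = 93.31 + 67.91 = 161.2 kN/m.

161 kN/m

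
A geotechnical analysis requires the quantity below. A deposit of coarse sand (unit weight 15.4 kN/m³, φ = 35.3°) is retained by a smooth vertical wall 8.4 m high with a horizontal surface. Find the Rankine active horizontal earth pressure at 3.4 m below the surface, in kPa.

14.0 kPa

K_a = (1 − sin φ)/(1 + sin φ) = 0.2675.
σ_h = K_a γ z = 0.2675 × 15.4 × 3.4 = 14.01 kPa.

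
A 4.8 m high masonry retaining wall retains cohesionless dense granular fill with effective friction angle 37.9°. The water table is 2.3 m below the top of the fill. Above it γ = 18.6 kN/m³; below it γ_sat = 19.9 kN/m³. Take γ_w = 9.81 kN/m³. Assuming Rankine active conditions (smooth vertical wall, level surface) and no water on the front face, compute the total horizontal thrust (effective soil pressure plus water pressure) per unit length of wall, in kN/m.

75.5 kN/m

K_a = tan²(45° − φ/2) = 0.2389.
γ' = 19.9 − 9.81 = 10.09 kN/m³. Depth below WT = 2.5 m.
σ'_h at WT = K_a γ d_w = 10.22 kPa; at base = 10.22 + K_a γ' × 2.5 = 16.25 kPa.
P₁ (0–2.3 m) = ½×10.22×2.3 = 11.76. P₂ (2.3–4.8 m) = ½(10.22+16.25)×2.5 = 33.09.
P_w = ½ γ_w h₂² = 0.5×9.81×2.5² = 30.66. Total = 11.76+33.09+30.66 = 75.50 kN/m.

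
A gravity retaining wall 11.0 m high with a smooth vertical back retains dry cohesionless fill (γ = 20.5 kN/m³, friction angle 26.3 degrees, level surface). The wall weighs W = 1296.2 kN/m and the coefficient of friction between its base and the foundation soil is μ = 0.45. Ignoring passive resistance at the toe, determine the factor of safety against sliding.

K_a = tan²(45° − 26.3°/2) = 0.3859.
P_a = ½K_aγH² = 0.5×0.3859×20.5×11.0² = 478.7 kN/m, acting at H/3 = 3.667 m above the base.
FS_sliding = μW / P_a = 0.45×1296.2 / 478.7 = 1.219.

1.22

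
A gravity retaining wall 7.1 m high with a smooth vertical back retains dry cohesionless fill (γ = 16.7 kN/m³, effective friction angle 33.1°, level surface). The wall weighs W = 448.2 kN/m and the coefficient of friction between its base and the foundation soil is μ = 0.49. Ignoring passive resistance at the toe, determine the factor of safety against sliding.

K_a = tan²(45° − 33.1°/2) = 0.2936.
P_a = ½K_aγH² = 0.5×0.2936×16.7×7.1² = 123.6 kN/m, acting at H/3 = 2.367 m above the base.
FS_sliding = μW / P_a = 0.49×448.2 / 123.6 = 1.777.

1.78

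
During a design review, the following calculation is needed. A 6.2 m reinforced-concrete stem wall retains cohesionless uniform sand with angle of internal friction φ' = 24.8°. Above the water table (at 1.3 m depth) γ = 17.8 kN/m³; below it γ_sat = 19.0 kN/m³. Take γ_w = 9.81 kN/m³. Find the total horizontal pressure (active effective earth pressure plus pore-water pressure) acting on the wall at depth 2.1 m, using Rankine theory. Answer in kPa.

K_a = (1 − sin φ)/(1 + sin φ) = 0.4090.
γ' = 19.0 − 9.81 = 9.190 kN/m³.
Effective vertical stress at 2.1 m: σ'_v = 17.8×1.3 + 9.190×0.800 = 30.49 kPa.
σ'_h = K_a σ'_v = 0.4090 × 30.49 = 12.47 kPa; u = γ_w × 0.800 = 7.848 kPa.
Total σ_h = 12.47 + 7.848 = 20.32 kPa.

20.3 kPa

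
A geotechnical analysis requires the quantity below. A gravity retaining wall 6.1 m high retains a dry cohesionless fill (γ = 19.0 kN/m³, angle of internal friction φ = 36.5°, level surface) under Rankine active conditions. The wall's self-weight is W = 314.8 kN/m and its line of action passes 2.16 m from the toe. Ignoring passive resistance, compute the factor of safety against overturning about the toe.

K_a = tan²(45° − 36.5°/2) = 0.2541.
P_a = ½K_aγH² = 0.5×0.2541×19.0×6.1² = 89.81 kN/m, acting at H/3 = 2.033 m above the base.
Overturning moment M_o = P_a × H/3 = 89.81 × 2.033 = 182.6.
Resisting moment M_r = W × 2.16 = 314.8 × 2.16 = 680.0.
FS_overturning = M_r/M_o = 680.0/182.6 = 3.724.

3.72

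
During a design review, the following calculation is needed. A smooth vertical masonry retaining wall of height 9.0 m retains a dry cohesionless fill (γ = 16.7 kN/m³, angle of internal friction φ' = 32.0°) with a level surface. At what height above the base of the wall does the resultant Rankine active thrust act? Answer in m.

3.00 m

K_a = 0.3073.
The pressure distribution is triangular, so the resultant acts at H/3 above the base = 9.0/3 = 3.000 m.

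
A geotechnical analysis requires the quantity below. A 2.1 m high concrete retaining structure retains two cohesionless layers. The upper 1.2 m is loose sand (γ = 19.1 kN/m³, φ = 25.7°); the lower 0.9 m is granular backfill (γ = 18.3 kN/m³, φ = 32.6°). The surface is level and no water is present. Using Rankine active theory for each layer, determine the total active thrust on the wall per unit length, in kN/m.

13.8 kN/m

K_a1 = tan²(45°−25.7°/2) = 0.3950; K_a2 = tan²(45°−32.6°/2) = 0.2997.
Layer 1: σ at base = K_a1 γ₁ h₁ = 9.054 kPa; P₁ = ½×9.054×1.2 = 5.432.
Layer 2: σ_v at top = γ₁h₁ = 22.92; σ_h top = K_a2×22.92 = 6.870; σ_h base = K_a2×(22.92+18.3×0.9) = 11.81.
P₂ = ½(6.870+11.81)×0.9 = 8.405. Total P_a = 5.432+8.405 = 13.84 kN/m.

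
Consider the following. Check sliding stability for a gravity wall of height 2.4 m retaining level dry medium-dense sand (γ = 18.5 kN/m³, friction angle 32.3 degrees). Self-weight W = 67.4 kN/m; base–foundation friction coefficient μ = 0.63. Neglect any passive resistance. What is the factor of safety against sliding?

K_a = tan²(45° − 32.3°/2) = 0.3035.
P_a = ½K_aγH² = 0.5×0.3035×18.5×2.4² = 16.17 kN/m, acting at H/3 = 0.8000 m above the base.
FS_sliding = μW / P_a = 0.63×67.4 / 16.17 = 2.626.

2.63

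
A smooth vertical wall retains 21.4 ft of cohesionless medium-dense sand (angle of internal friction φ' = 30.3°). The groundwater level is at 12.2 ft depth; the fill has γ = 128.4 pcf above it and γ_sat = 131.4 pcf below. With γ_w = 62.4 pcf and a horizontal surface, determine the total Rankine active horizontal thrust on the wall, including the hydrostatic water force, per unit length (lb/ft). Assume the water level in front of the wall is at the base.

K_a = tan²(45° − φ/2) = 0.3293.
γ' = 131.4 − 62.4 = 69.00 pcf. Depth below WT = 9.2 ft.
σ'_h at WT = K_a γ d_w = 515.9 psf; at base = 515.9 + K_a γ' × 9.2 = 724.9 psf.
P₁ (0–12.2 ft) = ½×515.9×12.2 = 3147. P₂ (12.2–21.4 ft) = ½(515.9+724.9)×9.2 = 5708.
P_w = ½ γ_w h₂² = 0.5×62.4×9.2² = 2641. Total = 3147+5708+2641 = 11500 lb/ft.

11500 lb/ft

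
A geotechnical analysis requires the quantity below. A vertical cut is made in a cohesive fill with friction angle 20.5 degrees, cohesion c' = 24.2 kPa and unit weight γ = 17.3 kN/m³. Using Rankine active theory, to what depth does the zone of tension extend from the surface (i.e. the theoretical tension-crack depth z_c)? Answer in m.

K_a = tan²(45° − 20.5°/2) = 0.4813; √K_a = 0.6937.
The active pressure is zero where K_a γ z = 2c√K_a, so z_c = 2c/(γ√K_a) = 2×24.2/(17.3×0.6937) = 4.033 m.

4.03 m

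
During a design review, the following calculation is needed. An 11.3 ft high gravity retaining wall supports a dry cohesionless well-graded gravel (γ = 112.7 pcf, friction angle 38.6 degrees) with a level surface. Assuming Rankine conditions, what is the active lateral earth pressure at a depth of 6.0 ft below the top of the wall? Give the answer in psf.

157 psf

K_a = (1 − sin φ)/(1 + sin φ) = 0.2316.
σ_h = K_a γ z = 0.2316 × 112.7 × 6.0 = 156.6 psf.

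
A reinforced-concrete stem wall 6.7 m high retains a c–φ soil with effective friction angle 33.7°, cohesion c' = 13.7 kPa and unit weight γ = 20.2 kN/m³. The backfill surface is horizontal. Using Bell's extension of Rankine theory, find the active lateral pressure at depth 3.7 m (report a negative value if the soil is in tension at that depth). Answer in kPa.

6.74 kPa

K_a = (1 − sin φ)/(1 + sin φ) = 0.2863.
σ_a = K_a γ z − 2c√K_a = 0.2863×20.2×3.7 − 2×13.7×0.5351 = 6.737 kPa.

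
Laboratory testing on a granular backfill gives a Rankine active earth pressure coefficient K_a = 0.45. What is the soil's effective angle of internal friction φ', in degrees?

22.3°

K_a = tan²(45° − φ/2) ⇒ 45° − φ/2 = arctan(√0.45) = 33.85°.
φ = 2(45° − 33.85°) = 22.29°.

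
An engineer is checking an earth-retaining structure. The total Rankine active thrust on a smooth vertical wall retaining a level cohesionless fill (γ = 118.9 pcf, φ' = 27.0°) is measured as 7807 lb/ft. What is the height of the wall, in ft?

K_a = 0.3755. P_a = ½ K_a γ H² ⇒ H = √(2P_a/(K_a γ)).
H = √(2×7807/(0.3755×118.9)) = 18.70 ft.

18.7 ft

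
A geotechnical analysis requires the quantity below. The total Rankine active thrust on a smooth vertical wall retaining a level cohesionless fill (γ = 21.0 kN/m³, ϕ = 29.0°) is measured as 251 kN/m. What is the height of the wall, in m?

K_a = 0.3470. P_a = ½ K_a γ H² ⇒ H = √(2P_a/(K_a γ)).
H = √(2×251/(0.3470×21.0)) = 8.300 m.

8.30 m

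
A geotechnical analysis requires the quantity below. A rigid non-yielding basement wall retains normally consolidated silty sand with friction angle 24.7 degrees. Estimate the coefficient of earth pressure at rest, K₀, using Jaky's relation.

K₀ = 1 − sin φ' = 1 − sin 24.7° = 0.5821.

0.582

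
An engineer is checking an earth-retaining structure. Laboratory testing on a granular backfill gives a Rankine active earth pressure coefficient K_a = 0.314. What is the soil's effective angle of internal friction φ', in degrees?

31.5°

K_a = tan²(45° − φ/2) ⇒ 45° − φ/2 = arctan(√0.314) = 29.26°.
φ = 2(45° − 29.26°) = 31.47°.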